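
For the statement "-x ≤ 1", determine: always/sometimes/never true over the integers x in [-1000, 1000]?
Holds at x = 0: LHS = -0 = 0; 0 ≤ 1 — holds
Fails at x = -2: LHS = -(-2) = 2; 2 ≤ 1 — FAILS
It is satisfied by some integers in the range but not all.

Answer: Sometimes true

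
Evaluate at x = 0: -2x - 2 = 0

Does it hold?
x = 0: LHS = -2·0 - 2 = -2; -2 = 0 — FAILS

The relation fails at x = 0, so x = 0 is a counterexample.

Answer: No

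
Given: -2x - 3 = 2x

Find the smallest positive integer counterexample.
Testing positive integers:
x = 1: LHS = -2·1 - 3 = -5, RHS = 2·1 = 2; -5 = 2 — FAILS  ← smallest positive counterexample

Answer: x = 1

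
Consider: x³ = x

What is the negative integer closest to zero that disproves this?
Testing negative integers from -1 downward:
x = -1: LHS = (-1)³ = -1; -1 = -1 — holds
x = -2: LHS = (-2)³ = -8; -8 = -2 — FAILS  ← closest negative counterexample to 0

Answer: x = -2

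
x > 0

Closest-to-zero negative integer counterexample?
Testing negative integers from -1 downward:
x = -1: -1 > 0 — FAILS  ← closest negative counterexample to 0

Answer: x = -1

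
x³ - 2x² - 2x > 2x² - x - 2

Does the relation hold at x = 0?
x = 0: LHS = 0³ - 2·0² - 2·0 = 0, RHS = 2·0² - 0 - 2 = -2; 0 > -2 — holds

The relation is satisfied at x = 0.

Answer: Yes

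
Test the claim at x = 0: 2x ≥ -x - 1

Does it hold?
x = 0: LHS = 2·0 = 0, RHS = -0 - 1 = -1; 0 ≥ -1 — holds

The relation is satisfied at x = 0.

Answer: Yes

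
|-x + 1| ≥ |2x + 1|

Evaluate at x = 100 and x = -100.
x = 100: LHS = |-100 + 1| = |-99| = 99, RHS = |2·100 + 1| = |201| = 201; 99 ≥ 201 — FAILS
x = -100: LHS = |-(-100) + 1| = |101| = 101, RHS = |2·(-100) + 1| = |-199| = 199; 101 ≥ 199 — FAILS

Answer: No, fails for both x = 100 and x = -100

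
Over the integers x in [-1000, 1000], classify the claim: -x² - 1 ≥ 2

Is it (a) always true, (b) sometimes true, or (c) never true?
Over all integers in [-1000, 1000], LHS − RHS is largest at x = 0, where it equals -3:
x = 0: LHS = -0² - 1 = -1; -1 ≥ 2 — FAILS
At the ends of the range:
x = -1000: LHS = -(-1000)² - 1 = -1000001; -1000001 ≥ 2 — FAILS
x = 1000: LHS = -1000² - 1 = -1000001; -1000001 ≥ 2 — FAILS
Hence LHS − RHS is never zero or positive, i.e. LHS < RHS throughout, so the claimed relation (≥) fails for every integer in [-1000, 1000].

No integer in the range satisfies it.

Answer: Never true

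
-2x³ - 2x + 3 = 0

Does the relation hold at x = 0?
x = 0: LHS = -2·0³ - 2·0 + 3 = 3; 3 = 0 — FAILS

The relation fails at x = 0, so x = 0 is a counterexample.

Answer: No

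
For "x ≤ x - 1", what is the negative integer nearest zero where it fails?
Testing negative integers from -1 downward:
x = -1: RHS = (-1) - 1 = -2; -1 ≤ -2 — FAILS  ← closest negative counterexample to 0

Answer: x = -1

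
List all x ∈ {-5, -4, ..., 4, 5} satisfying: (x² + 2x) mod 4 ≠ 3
Holds for: {-4, -2, 0, 2, 4}
Fails for: {-5, -3, -1, 1, 3, 5}

Answer: {-4, -2, 0, 2, 4}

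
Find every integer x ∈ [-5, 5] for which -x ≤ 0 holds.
Holds for: {0, 1, 2, 3, 4, 5}
Fails for: {-5, -4, -3, -2, -1}

Answer: {0, 1, 2, 3, 4, 5}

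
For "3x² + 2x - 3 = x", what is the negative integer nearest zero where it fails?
Testing negative integers from -1 downward:
x = -1: LHS = 3·(-1)² + 2·(-1) - 3 = -2; -2 = -1 — FAILS  ← closest negative counterexample to 0

Answer: x = -1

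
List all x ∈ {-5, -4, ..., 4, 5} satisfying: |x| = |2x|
Holds for: {0}
Fails for: {-5, -4, -3, -2, -1, 1, 2, 3, 4, 5}

Answer: {0}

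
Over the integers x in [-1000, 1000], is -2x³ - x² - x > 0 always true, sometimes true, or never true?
Holds at x = -1: LHS = -2·(-1)³ - (-1)² - (-1) = 2; 2 > 0 — holds
Fails at x = 0: LHS = -2·0³ - 0² - 0 = 0; 0 > 0 — FAILS
It is satisfied by some integers in the range but not all.

Answer: Sometimes true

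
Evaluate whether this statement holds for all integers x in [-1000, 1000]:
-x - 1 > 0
The claim fails at x = 0:
x = 0: LHS = -0 - 1 = -1; -1 > 0 — FAILS

Because a single integer refutes it, the statement is false.

Answer: False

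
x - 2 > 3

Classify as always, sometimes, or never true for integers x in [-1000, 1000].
Holds at x = 6: LHS = 6 - 2 = 4; 4 > 3 — holds
Fails at x = 0: LHS = 0 - 2 = -2; -2 > 3 — FAILS
It is satisfied by some integers in the range but not all.

Answer: Sometimes true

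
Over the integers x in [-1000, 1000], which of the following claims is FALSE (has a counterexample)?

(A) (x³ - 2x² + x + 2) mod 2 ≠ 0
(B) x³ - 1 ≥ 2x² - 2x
(A) x = 0: LHS = (0³ - 2·0² + 0 + 2) mod 2 = 2 mod 2 = 0; 0 ≠ 0 — FAILS
(B) x = 0: LHS = 0³ - 1 = -1, RHS = 2·0² - 2·0 = 0; -1 ≥ 0 — FAILS

Answer: Both A and B are false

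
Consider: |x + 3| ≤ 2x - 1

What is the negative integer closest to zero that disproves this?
Testing negative integers from -1 downward:
x = -1: LHS = |(-1) + 3| = |2| = 2, RHS = 2·(-1) - 1 = -3; 2 ≤ -3 — FAILS  ← closest negative counterexample to 0

Answer: x = -1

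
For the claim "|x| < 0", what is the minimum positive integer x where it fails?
Testing positive integers:
x = 1: LHS = |1| = 1; 1 < 0 — FAILS  ← smallest positive counterexample

Answer: x = 1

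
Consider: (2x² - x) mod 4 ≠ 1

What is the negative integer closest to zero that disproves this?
Testing negative integers from -1 downward:
x = -1: LHS = (2·(-1)² - (-1)) mod 4 = 3 mod 4 = 3; 3 ≠ 1 — holds
x = -2: LHS = (2·(-2)² - (-2)) mod 4 = 10 mod 4 = 2; 2 ≠ 1 — holds
x = -3: LHS = (2·(-3)² - (-3)) mod 4 = 21 mod 4 = 1; 1 ≠ 1 — FAILS  ← closest negative counterexample to 0

Answer: x = -3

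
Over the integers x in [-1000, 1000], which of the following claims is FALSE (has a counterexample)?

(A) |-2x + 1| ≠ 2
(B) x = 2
(A) Track d = LHS − RHS over the integers in [-1000, 1000]. Equality would need d = 0, but d changes sign only between consecutive integers, jumping over 0:
x = -1: LHS = |-2·(-1) + 1| = |3| = 3; 3 ≠ 2 — holds  (d = 1)
x = 0: LHS = |-2·0 + 1| = |1| = 1; 1 ≠ 2 — holds  (d = -1)
x = 1: LHS = |-2·1 + 1| = |-1| = 1; 1 ≠ 2 — holds  (d = -1)
x = 2: LHS = |-2·2 + 1| = |-3| = 3; 3 ≠ 2 — holds  (d = 1)
Away from these crossings d keeps a constant sign, and checking every integer in [-1000, 1000] confirms d ≠ 0 throughout. Hence the two sides are never equal, so the relation holds for every integer in [-1000, 1000].

(B) x = 0: 0 = 2 — FAILS

Only (B) has a counterexample.

Answer: B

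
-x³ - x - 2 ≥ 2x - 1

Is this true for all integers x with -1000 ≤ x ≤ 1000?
The claim fails at x = 0:
x = 0: LHS = -0³ - 0 - 2 = -2, RHS = 2·0 - 1 = -1; -2 ≥ -1 — FAILS

Because a single integer refutes it, the statement is false.

Answer: False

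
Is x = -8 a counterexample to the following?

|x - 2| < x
Substitute x = -8 into the relation:
x = -8: LHS = |(-8) - 2| = |-10| = 10; 10 < -8 — FAILS

Since the claim fails at x = -8, this value is a counterexample.

Answer: Yes, x = -8 is a counterexample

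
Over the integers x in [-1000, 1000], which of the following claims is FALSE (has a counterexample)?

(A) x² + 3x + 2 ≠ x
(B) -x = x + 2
(A) Over all integers in [-1000, 1000], LHS − RHS is always positive; it is smallest at x = -1, where it equals 1:
x = -1: LHS = (-1)² + 3·(-1) + 2 = 0; 0 ≠ -1 — holds
At the ends of the range:
x = -1000: LHS = (-1000)² + 3·(-1000) + 2 = 997002; 997002 ≠ -1000 — holds
x = 1000: LHS = 1000² + 3·1000 + 2 = 1003002; 1003002 ≠ 1000 — holds
Hence LHS − RHS is never 0, i.e. the two sides are never equal, so the relation holds for every integer in [-1000, 1000].

(B) x = 0: LHS = -0 = 0, RHS = 0 + 2 = 2; 0 = 2 — FAILS

Only (B) has a counterexample.

Answer: B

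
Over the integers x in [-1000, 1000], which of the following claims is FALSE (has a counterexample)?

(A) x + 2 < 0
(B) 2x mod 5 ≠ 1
(A) x = 0: LHS = 0 + 2 = 2; 2 < 0 — FAILS
(B) x = -2: LHS = (2·(-2)) mod 5 = (-4) mod 5 = 1; 1 ≠ 1 — FAILS

Answer: Both A and B are false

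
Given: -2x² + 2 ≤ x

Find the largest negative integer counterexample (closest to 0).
Testing negative integers from -1 downward:
x = -1: LHS = -2·(-1)² + 2 = 0; 0 ≤ -1 — FAILS  ← closest negative counterexample to 0

Answer: x = -1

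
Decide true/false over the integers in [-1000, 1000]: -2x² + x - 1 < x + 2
Over all integers in [-1000, 1000], LHS − RHS is largest at x = 0, where it equals -3:
x = 0: LHS = -2·0² + 0 - 1 = -1, RHS = 0 + 2 = 2; -1 < 2 — holds
At the ends of the range:
x = -1000: LHS = -2·(-1000)² + (-1000) - 1 = -2001001, RHS = (-1000) + 2 = -998; -2001001 < -998 — holds
x = 1000: LHS = -2·1000² + 1000 - 1 = -1999001, RHS = 1000 + 2 = 1002; -1999001 < 1002 — holds
Hence LHS − RHS is never zero or positive, i.e. LHS < RHS throughout, so the relation holds for every integer in [-1000, 1000].

No counterexample exists.

Answer: True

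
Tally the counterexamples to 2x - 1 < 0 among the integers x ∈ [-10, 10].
Counterexamples in [-10, 10]: {1, 2, 3, 4, 5, 6, 7, 8, 9, 10}.

Counting them gives 10 values.

Answer: 10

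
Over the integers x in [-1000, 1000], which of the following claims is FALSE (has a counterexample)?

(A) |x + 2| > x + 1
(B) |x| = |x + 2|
(A) Over all integers in [-1000, 1000], LHS − RHS is smallest at x = 0, where it equals 1:
x = 0: LHS = |0 + 2| = |2| = 2, RHS = 0 + 1 = 1; 2 > 1 — holds
At the ends of the range:
x = -1000: LHS = |(-1000) + 2| = |-998| = 998, RHS = (-1000) + 1 = -999; 998 > -999 — holds
x = 1000: LHS = |1000 + 2| = |1002| = 1002, RHS = 1000 + 1 = 1001; 1002 > 1001 — holds
Hence LHS − RHS is never zero or negative, i.e. LHS > RHS throughout, so the relation holds for every integer in [-1000, 1000].

(B) x = 0: LHS = |0| = 0, RHS = |0 + 2| = |2| = 2; 0 = 2 — FAILS

Only (B) has a counterexample.

Answer: B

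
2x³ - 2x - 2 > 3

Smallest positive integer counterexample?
Testing positive integers:
x = 1: LHS = 2·1³ - 2·1 - 2 = -2; -2 > 3 — FAILS  ← smallest positive counterexample

Answer: x = 1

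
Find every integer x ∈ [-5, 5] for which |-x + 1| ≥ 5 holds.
Holds for: {-5, -4}
Fails for: {-3, -2, -1, 0, 1, 2, 3, 4, 5}

Answer: {-5, -4}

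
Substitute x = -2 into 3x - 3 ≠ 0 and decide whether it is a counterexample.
Substitute x = -2 into the relation:
x = -2: LHS = 3·(-2) - 3 = -9; -9 ≠ 0 — holds

The claim holds here, so x = -2 is not a counterexample. (A counterexample exists elsewhere, e.g. x = 1.)

Answer: No, x = -2 is not a counterexample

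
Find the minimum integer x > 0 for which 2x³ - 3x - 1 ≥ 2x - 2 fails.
Testing positive integers:
x = 1: LHS = 2·1³ - 3·1 - 1 = -2, RHS = 2·1 - 2 = 0; -2 ≥ 0 — FAILS  ← smallest positive counterexample

Answer: x = 1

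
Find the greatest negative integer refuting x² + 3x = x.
Testing negative integers from -1 downward:
x = -1: LHS = (-1)² + 3·(-1) = -2; -2 = -1 — FAILS  ← closest negative counterexample to 0

Answer: x = -1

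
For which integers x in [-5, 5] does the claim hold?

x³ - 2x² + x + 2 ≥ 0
Holds for: {0, 1, 2, 3, 4, 5}
Fails for: {-5, -4, -3, -2, -1}

Answer: {0, 1, 2, 3, 4, 5}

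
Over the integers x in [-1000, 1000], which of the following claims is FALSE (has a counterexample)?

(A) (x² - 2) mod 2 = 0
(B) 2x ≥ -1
(A) x = 1: LHS = (1² - 2) mod 2 = (-1) mod 2 = 1; 1 = 0 — FAILS
(B) x = -1: LHS = 2·(-1) = -2; -2 ≥ -1 — FAILS

Answer: Both A and B are false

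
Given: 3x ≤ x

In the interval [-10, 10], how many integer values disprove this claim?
Counterexamples in [-10, 10]: {1, 2, 3, 4, 5, 6, 7, 8, 9, 10}.

Counting them gives 10 values.

Answer: 10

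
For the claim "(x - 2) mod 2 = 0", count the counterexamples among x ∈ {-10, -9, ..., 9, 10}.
Counterexamples in [-10, 10]: {-9, -7, -5, -3, -1, 1, 3, 5, 7, 9}.

Counting them gives 10 values.

Answer: 10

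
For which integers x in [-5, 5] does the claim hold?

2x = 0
Holds for: {0}
Fails for: {-5, -4, -3, -2, -1, 1, 2, 3, 4, 5}

Answer: {0}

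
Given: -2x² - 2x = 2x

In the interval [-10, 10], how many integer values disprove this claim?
Counterexamples in [-10, 10]: {-10, -9, -8, -7, -6, -5, -4, -3, -1, 1, 2, 3, 4, 5, 6, 7, 8, 9, 10}.

Counting them gives 19 values.

Answer: 19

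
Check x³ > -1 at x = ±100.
x = 100: LHS = 100³ = 1000000; 1000000 > -1 — holds
x = -100: LHS = (-100)³ = -1000000; -1000000 > -1 — FAILS

Answer: Partially: holds for x = 100, fails for x = -100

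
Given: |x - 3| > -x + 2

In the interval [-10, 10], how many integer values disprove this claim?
Over all integers in [-10, 10], LHS − RHS is smallest at x = 0, where it equals 1:
x = 0: LHS = |0 - 3| = |-3| = 3, RHS = -0 + 2 = 2; 3 > 2 — holds
At the ends of the range:
x = -10: LHS = |(-10) - 3| = |-13| = 13, RHS = -(-10) + 2 = 12; 13 > 12 — holds
x = 10: LHS = |10 - 3| = |7| = 7, RHS = -10 + 2 = -8; 7 > -8 — holds
Hence LHS − RHS is never zero or negative, i.e. LHS > RHS throughout, so the relation holds for every integer in [-10, 10].

No counterexample appears in that range.

Answer: 0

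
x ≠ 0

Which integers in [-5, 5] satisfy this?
Holds for: {-5, -4, -3, -2, -1, 1, 2, 3, 4, 5}
Fails for: {0}

Answer: {-5, -4, -3, -2, -1, 1, 2, 3, 4, 5}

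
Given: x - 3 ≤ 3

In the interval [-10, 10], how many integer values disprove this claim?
Counterexamples in [-10, 10]: {7, 8, 9, 10}.

Counting them gives 4 values.

Answer: 4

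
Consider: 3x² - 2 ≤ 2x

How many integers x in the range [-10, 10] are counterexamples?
Counterexamples in [-10, 10]: {-10, -9, -8, -7, -6, -5, -4, -3, -2, -1, 2, 3, 4, 5, 6, 7, 8, 9, 10}.

Counting them gives 19 values.

Answer: 19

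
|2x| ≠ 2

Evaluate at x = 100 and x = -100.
x = 100: LHS = |2·100| = |200| = 200; 200 ≠ 2 — holds
x = -100: LHS = |2·(-100)| = |-200| = 200; 200 ≠ 2 — holds

Answer: Yes, holds for both x = 100 and x = -100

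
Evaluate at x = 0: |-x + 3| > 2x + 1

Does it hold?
x = 0: LHS = |-0 + 3| = |3| = 3, RHS = 2·0 + 1 = 1; 3 > 1 — holds

The relation is satisfied at x = 0.

Answer: Yes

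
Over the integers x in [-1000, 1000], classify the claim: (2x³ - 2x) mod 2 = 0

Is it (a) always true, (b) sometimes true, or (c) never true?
For a polynomial with integer coefficients, its value mod 2 depends only on x mod 2, so it suffices to check one representative of each residue class, x = 0, 1:
x = 0: LHS = (2·0³ - 2·0) mod 2 = 0 mod 2 = 0; 0 = 0 — holds
x = 1: LHS = (2·1³ - 2·1) mod 2 = 0 mod 2 = 0; 0 = 0 — holds
The relation holds in every residue class, so the relation holds for every integer in [-1000, 1000].

No counterexample exists.

Answer: Always true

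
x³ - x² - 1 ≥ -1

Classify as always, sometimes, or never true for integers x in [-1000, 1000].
Holds at x = 0: LHS = 0³ - 0² - 1 = -1; -1 ≥ -1 — holds
Fails at x = -1: LHS = (-1)³ - (-1)² - 1 = -3; -3 ≥ -1 — FAILS
It is satisfied by some integers in the range but not all.

Answer: Sometimes true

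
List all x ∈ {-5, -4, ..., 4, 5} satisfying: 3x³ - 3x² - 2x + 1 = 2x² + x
Track d = LHS − RHS over the integers in [-5, 5]. Equality would need d = 0, but d changes sign only between consecutive integers, jumping over 0:
x = -1: LHS = 3·(-1)³ - 3·(-1)² - 2·(-1) + 1 = -3, RHS = 2·(-1)² + (-1) = 1; -3 = 1 — FAILS  (d = -4)
x = 0: LHS = 3·0³ - 3·0² - 2·0 + 1 = 1, RHS = 2·0² + 0 = 0; 1 = 0 — FAILS  (d = 1)
x = 0: LHS = 3·0³ - 3·0² - 2·0 + 1 = 1, RHS = 2·0² + 0 = 0; 1 = 0 — FAILS  (d = 1)
x = 1: LHS = 3·1³ - 3·1² - 2·1 + 1 = -1, RHS = 2·1² + 1 = 3; -1 = 3 — FAILS  (d = -4)
x = 2: LHS = 3·2³ - 3·2² - 2·2 + 1 = 9, RHS = 2·2² + 2 = 10; 9 = 10 — FAILS  (d = -1)
x = 3: LHS = 3·3³ - 3·3² - 2·3 + 1 = 49, RHS = 2·3² + 3 = 21; 49 = 21 — FAILS  (d = 28)
Away from these crossings d keeps a constant sign, and checking every integer in [-5, 5] confirms d ≠ 0 throughout. Hence the two sides are never equal, so the claimed relation (=) fails for every integer in [-5, 5].

Answer: None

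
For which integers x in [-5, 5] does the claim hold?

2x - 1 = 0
Track d = LHS − RHS over the integers in [-5, 5]. Equality would need d = 0, but d changes sign only between consecutive integers, jumping over 0:
x = 0: LHS = 2·0 - 1 = -1; -1 = 0 — FAILS  (d = -1)
x = 1: LHS = 2·1 - 1 = 1; 1 = 0 — FAILS  (d = 1)
Away from these crossings d keeps a constant sign, and checking every integer in [-5, 5] confirms d ≠ 0 throughout. Hence the two sides are never equal, so the claimed relation (=) fails for every integer in [-5, 5].

Answer: None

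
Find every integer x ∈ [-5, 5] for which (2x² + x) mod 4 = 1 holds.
Holds for: {-5, -1, 3}
Fails for: {-4, -3, -2, 0, 1, 2, 4, 5}

Answer: {-5, -1, 3}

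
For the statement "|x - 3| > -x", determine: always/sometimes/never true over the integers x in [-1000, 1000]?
Over all integers in [-1000, 1000], LHS − RHS is smallest at x = 0, where it equals 3:
x = 0: LHS = |0 - 3| = |-3| = 3, RHS = -0 = 0; 3 > 0 — holds
At the ends of the range:
x = -1000: LHS = |(-1000) - 3| = |-1003| = 1003, RHS = -(-1000) = 1000; 1003 > 1000 — holds
x = 1000: LHS = |1000 - 3| = |997| = 997; 997 > -1000 — holds
Hence LHS − RHS is never zero or negative, i.e. LHS > RHS throughout, so the relation holds for every integer in [-1000, 1000].

No counterexample exists.

Answer: Always true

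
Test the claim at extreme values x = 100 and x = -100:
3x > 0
x = 100: LHS = 3·100 = 300; 300 > 0 — holds
x = -100: LHS = 3·(-100) = -300; -300 > 0 — FAILS

Answer: Partially: holds for x = 100, fails for x = -100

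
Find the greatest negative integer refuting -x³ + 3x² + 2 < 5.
Testing negative integers from -1 downward:
x = -1: LHS = -(-1)³ + 3·(-1)² + 2 = 6; 6 < 5 — FAILS  ← closest negative counterexample to 0

Answer: x = -1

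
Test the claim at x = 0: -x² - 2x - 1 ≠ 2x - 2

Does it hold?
x = 0: LHS = -0² - 2·0 - 1 = -1, RHS = 2·0 - 2 = -2; -1 ≠ -2 — holds

The relation is satisfied at x = 0.

Answer: Yes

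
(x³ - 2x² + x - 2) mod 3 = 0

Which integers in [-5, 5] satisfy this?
Holds for: {-4, -1, 2, 5}
Fails for: {-5, -3, -2, 0, 1, 3, 4}

Answer: {-4, -1, 2, 5}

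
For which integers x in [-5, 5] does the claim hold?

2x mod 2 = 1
For a polynomial with integer coefficients, its value mod 2 depends only on x mod 2, so it suffices to check one representative of each residue class, x = 0, 1:
x = 0: LHS = (2·0) mod 2 = 0 mod 2 = 0; 0 = 1 — FAILS
x = 1: LHS = (2·1) mod 2 = 2 mod 2 = 0; 0 = 1 — FAILS
The relation fails in every residue class, so the claimed relation (=) fails for every integer in [-5, 5].

Answer: None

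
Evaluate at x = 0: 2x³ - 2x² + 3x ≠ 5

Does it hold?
x = 0: LHS = 2·0³ - 2·0² + 3·0 = 0; 0 ≠ 5 — holds

The relation is satisfied at x = 0.

Answer: Yes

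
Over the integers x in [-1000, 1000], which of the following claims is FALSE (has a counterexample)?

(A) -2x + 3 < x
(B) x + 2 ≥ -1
(A) x = 0: LHS = -2·0 + 3 = 3; 3 < 0 — FAILS
(B) x = -4: LHS = (-4) + 2 = -2; -2 ≥ -1 — FAILS

Answer: Both A and B are false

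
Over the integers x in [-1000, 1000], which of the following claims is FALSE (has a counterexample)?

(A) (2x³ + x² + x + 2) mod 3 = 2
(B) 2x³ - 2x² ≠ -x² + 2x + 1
(A) x = 1: LHS = (2·1³ + 1² + 1 + 2) mod 3 = 6 mod 3 = 0; 0 = 2 — FAILS

(B) Track d = LHS − RHS over the integers in [-1000, 1000]. Equality would need d = 0, but d changes sign only between consecutive integers, jumping over 0:
x = 1: LHS = 2·1³ - 2·1² = 0, RHS = -1² + 2·1 + 1 = 2; 0 ≠ 2 — holds  (d = -2)
x = 2: LHS = 2·2³ - 2·2² = 8, RHS = -2² + 2·2 + 1 = 1; 8 ≠ 1 — holds  (d = 7)
Away from these crossings d keeps a constant sign, and checking every integer in [-1000, 1000] confirms d ≠ 0 throughout. Hence the two sides are never equal, so the relation holds for every integer in [-1000, 1000].

Only (A) has a counterexample.

Answer: A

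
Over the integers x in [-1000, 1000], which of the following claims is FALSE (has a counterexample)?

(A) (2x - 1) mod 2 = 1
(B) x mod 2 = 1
(A) For a polynomial with integer coefficients, its value mod 2 depends only on x mod 2, so it suffices to check one representative of each residue class, x = 0, 1:
x = 0: LHS = (2·0 - 1) mod 2 = (-1) mod 2 = 1; 1 = 1 — holds
x = 1: LHS = (2·1 - 1) mod 2 = 1 mod 2 = 1; 1 = 1 — holds
The relation holds in every residue class, so the relation holds for every integer in [-1000, 1000].

(B) x = 0: LHS = 0 mod 2 = 0; 0 = 1 — FAILS

Only (B) has a counterexample.

Answer: B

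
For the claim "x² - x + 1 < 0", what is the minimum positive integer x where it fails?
Testing positive integers:
x = 1: LHS = 1² - 1 + 1 = 1; 1 < 0 — FAILS  ← smallest positive counterexample

Answer: x = 1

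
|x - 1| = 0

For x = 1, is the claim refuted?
Substitute x = 1 into the relation:
x = 1: LHS = |1 - 1| = |0| = 0; 0 = 0 — holds

The claim holds here, so x = 1 is not a counterexample. (A counterexample exists elsewhere, e.g. x = 0.)

Answer: No, x = 1 is not a counterexample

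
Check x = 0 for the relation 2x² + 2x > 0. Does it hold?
x = 0: LHS = 2·0² + 2·0 = 0; 0 > 0 — FAILS

The relation fails at x = 0, so x = 0 is a counterexample.

Answer: No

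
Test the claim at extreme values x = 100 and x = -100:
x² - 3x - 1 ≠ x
x = 100: LHS = 100² - 3·100 - 1 = 9699; 9699 ≠ 100 — holds
x = -100: LHS = (-100)² - 3·(-100) - 1 = 10299; 10299 ≠ -100 — holds

Answer: Yes, holds for both x = 100 and x = -100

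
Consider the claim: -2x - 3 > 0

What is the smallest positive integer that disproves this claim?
Testing positive integers:
x = 1: LHS = -2·1 - 3 = -5; -5 > 0 — FAILS  ← smallest positive counterexample

Answer: x = 1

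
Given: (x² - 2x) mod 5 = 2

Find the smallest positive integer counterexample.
Testing positive integers:
x = 1: LHS = (1² - 2·1) mod 5 = (-1) mod 5 = 4; 4 = 2 — FAILS  ← smallest positive counterexample

Answer: x = 1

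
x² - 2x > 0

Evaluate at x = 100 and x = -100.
x = 100: LHS = 100² - 2·100 = 9800; 9800 > 0 — holds
x = -100: LHS = (-100)² - 2·(-100) = 10200; 10200 > 0 — holds

Answer: Yes, holds for both x = 100 and x = -100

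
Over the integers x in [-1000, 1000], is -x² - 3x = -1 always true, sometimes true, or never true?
Track d = LHS − RHS over the integers in [-1000, 1000]. Equality would need d = 0, but d changes sign only between consecutive integers, jumping over 0:
x = -4: LHS = -(-4)² - 3·(-4) = -4; -4 = -1 — FAILS  (d = -3)
x = -3: LHS = -(-3)² - 3·(-3) = 0; 0 = -1 — FAILS  (d = 1)
x = 0: LHS = -0² - 3·0 = 0; 0 = -1 — FAILS  (d = 1)
x = 1: LHS = -1² - 3·1 = -4; -4 = -1 — FAILS  (d = -3)
Away from these crossings d keeps a constant sign, and checking every integer in [-1000, 1000] confirms d ≠ 0 throughout. Hence the two sides are never equal, so the claimed relation (=) fails for every integer in [-1000, 1000].

No integer in the range satisfies it.

Answer: Never true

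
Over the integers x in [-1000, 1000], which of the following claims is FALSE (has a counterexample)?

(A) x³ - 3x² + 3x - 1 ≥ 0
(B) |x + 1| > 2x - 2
(A) x = 0: LHS = 0³ - 3·0² + 3·0 - 1 = -1; -1 ≥ 0 — FAILS
(B) x = 3: LHS = |3 + 1| = |4| = 4, RHS = 2·3 - 2 = 4; 4 > 4 — FAILS

Answer: Both A and B are false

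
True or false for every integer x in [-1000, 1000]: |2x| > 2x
The claim fails at x = 0:
x = 0: LHS = |2·0| = |0| = 0, RHS = 2·0 = 0; 0 > 0 — FAILS

Because a single integer refutes it, the statement is false.

Answer: False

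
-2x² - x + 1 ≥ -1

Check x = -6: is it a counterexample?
Substitute x = -6 into the relation:
x = -6: LHS = -2·(-6)² - (-6) + 1 = -65; -65 ≥ -1 — FAILS

Since the claim fails at x = -6, this value is a counterexample.

Answer: Yes, x = -6 is a counterexample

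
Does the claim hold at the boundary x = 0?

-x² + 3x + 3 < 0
x = 0: LHS = -0² + 3·0 + 3 = 3; 3 < 0 — FAILS

The relation fails at x = 0, so x = 0 is a counterexample.

Answer: No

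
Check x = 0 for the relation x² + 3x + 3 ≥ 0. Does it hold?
x = 0: LHS = 0² + 3·0 + 3 = 3; 3 ≥ 0 — holds

The relation is satisfied at x = 0.

Answer: Yes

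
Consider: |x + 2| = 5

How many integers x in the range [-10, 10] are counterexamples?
Counterexamples in [-10, 10]: {-10, -9, -8, -6, -5, -4, -3, -2, -1, 0, 1, 2, 4, 5, 6, 7, 8, 9, 10}.

Counting them gives 19 values.

Answer: 19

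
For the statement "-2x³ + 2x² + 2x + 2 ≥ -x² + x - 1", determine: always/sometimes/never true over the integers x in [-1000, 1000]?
Holds at x = 0: LHS = -2·0³ + 2·0² + 2·0 + 2 = 2, RHS = -0² + 0 - 1 = -1; 2 ≥ -1 — holds
Fails at x = 3: LHS = -2·3³ + 2·3² + 2·3 + 2 = -28, RHS = -3² + 3 - 1 = -7; -28 ≥ -7 — FAILS
It is satisfied by some integers in the range but not all.

Answer: Sometimes true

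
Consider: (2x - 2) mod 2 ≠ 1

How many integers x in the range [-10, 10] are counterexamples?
For a polynomial with integer coefficients, its value mod 2 depends only on x mod 2, so it suffices to check one representative of each residue class, x = 0, 1:
x = 0: LHS = (2·0 - 2) mod 2 = (-2) mod 2 = 0; 0 ≠ 1 — holds
x = 1: LHS = (2·1 - 2) mod 2 = 0 mod 2 = 0; 0 ≠ 1 — holds
The relation holds in every residue class, so the relation holds for every integer in [-10, 10].

No counterexample appears in that range.

Answer: 0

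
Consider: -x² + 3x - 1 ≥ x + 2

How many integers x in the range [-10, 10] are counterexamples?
Counterexamples in [-10, 10]: {-10, -9, -8, -7, -6, -5, -4, -3, -2, -1, 0, 1, 2, 3, 4, 5, 6, 7, 8, 9, 10}.

Counting them gives 21 values.

Answer: 21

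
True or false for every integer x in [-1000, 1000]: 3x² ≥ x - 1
Over all integers in [-1000, 1000], LHS − RHS is smallest at x = 0, where it equals 1:
x = 0: LHS = 3·0² = 0, RHS = 0 - 1 = -1; 0 ≥ -1 — holds
At the ends of the range:
x = -1000: LHS = 3·(-1000)² = 3000000, RHS = (-1000) - 1 = -1001; 3000000 ≥ -1001 — holds
x = 1000: LHS = 3·1000² = 3000000, RHS = 1000 - 1 = 999; 3000000 ≥ 999 — holds
Hence LHS − RHS is never negative, i.e. LHS ≥ RHS throughout, so the relation holds for every integer in [-1000, 1000].

No counterexample exists.

Answer: True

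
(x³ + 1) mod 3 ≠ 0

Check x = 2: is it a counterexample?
Substitute x = 2 into the relation:
x = 2: LHS = (2³ + 1) mod 3 = 9 mod 3 = 0; 0 ≠ 0 — FAILS

Since the claim fails at x = 2, this value is a counterexample.

Answer: Yes, x = 2 is a counterexample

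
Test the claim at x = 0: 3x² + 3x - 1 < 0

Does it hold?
x = 0: LHS = 3·0² + 3·0 - 1 = -1; -1 < 0 — holds

The relation is satisfied at x = 0.

Answer: Yes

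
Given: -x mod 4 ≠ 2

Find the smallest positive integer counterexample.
Testing positive integers:
x = 1: LHS = (-1) mod 4 = 3; 3 ≠ 2 — holds
x = 2: LHS = (-2) mod 4 = 2; 2 ≠ 2 — FAILS  ← smallest positive counterexample

Answer: x = 2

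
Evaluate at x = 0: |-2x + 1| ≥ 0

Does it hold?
x = 0: LHS = |-2·0 + 1| = |1| = 1; 1 ≥ 0 — holds

The relation is satisfied at x = 0.

Answer: Yes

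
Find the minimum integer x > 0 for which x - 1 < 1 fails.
Testing positive integers:
x = 1: LHS = 1 - 1 = 0; 0 < 1 — holds
x = 2: LHS = 2 - 1 = 1; 1 < 1 — FAILS  ← smallest positive counterexample

Answer: x = 2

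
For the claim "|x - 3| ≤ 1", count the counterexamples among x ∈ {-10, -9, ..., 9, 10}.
Counterexamples in [-10, 10]: {-10, -9, -8, -7, -6, -5, -4, -3, -2, -1, 0, 1, 5, 6, 7, 8, 9, 10}.

Counting them gives 18 values.

Answer: 18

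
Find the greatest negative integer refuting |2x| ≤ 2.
Testing negative integers from -1 downward:
x = -1: LHS = |2·(-1)| = |-2| = 2; 2 ≤ 2 — holds
x = -2: LHS = |2·(-2)| = |-4| = 4; 4 ≤ 2 — FAILS  ← closest negative counterexample to 0

Answer: x = -2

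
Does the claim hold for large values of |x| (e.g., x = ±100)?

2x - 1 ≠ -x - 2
x = 100: LHS = 2·100 - 1 = 199, RHS = -100 - 2 = -102; 199 ≠ -102 — holds
x = -100: LHS = 2·(-100) - 1 = -201, RHS = -(-100) - 2 = 98; -201 ≠ 98 — holds

Answer: Yes, holds for both x = 100 and x = -100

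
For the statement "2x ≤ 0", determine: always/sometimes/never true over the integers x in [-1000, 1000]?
Holds at x = 0: LHS = 2·0 = 0; 0 ≤ 0 — holds
Fails at x = 1: LHS = 2·1 = 2; 2 ≤ 0 — FAILS
It is satisfied by some integers in the range but not all.

Answer: Sometimes true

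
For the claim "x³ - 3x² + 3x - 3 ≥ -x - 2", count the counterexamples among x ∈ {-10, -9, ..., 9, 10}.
Counterexamples in [-10, 10]: {-10, -9, -8, -7, -6, -5, -4, -3, -2, -1, 0}.

Counting them gives 11 values.

Answer: 11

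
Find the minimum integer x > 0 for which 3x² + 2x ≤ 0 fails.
Testing positive integers:
x = 1: LHS = 3·1² + 2·1 = 5; 5 ≤ 0 — FAILS  ← smallest positive counterexample

Answer: x = 1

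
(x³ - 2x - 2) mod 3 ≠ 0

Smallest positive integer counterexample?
Testing positive integers:
x = 1: LHS = (1³ - 2·1 - 2) mod 3 = (-3) mod 3 = 0; 0 ≠ 0 — FAILS  ← smallest positive counterexample

Answer: x = 1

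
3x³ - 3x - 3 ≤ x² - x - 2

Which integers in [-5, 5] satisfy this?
Holds for: {-5, -4, -3, -2, -1, 0, 1}
Fails for: {2, 3, 4, 5}

Answer: {-5, -4, -3, -2, -1, 0, 1}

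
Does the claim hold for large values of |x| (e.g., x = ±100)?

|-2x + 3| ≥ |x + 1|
x = 100: LHS = |-2·100 + 3| = |-197| = 197, RHS = |100 + 1| = |101| = 101; 197 ≥ 101 — holds
x = -100: LHS = |-2·(-100) + 3| = |203| = 203, RHS = |(-100) + 1| = |-99| = 99; 203 ≥ 99 — holds

Answer: Yes, holds for both x = 100 and x = -100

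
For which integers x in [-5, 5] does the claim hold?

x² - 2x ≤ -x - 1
Over all integers in [-5, 5], LHS − RHS is smallest at x = 0, where it equals 1:
x = 0: LHS = 0² - 2·0 = 0, RHS = -0 - 1 = -1; 0 ≤ -1 — FAILS
At the ends of the range:
x = -5: LHS = (-5)² - 2·(-5) = 35, RHS = -(-5) - 1 = 4; 35 ≤ 4 — FAILS
x = 5: LHS = 5² - 2·5 = 15, RHS = -5 - 1 = -6; 15 ≤ -6 — FAILS
Hence LHS − RHS is never zero or negative, i.e. LHS > RHS throughout, so the claimed relation (≤) fails for every integer in [-5, 5].

Answer: None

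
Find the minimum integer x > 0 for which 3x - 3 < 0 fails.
Testing positive integers:
x = 1: LHS = 3·1 - 3 = 0; 0 < 0 — FAILS  ← smallest positive counterexample

Answer: x = 1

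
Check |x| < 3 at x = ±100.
x = 100: LHS = |100| = 100; 100 < 3 — FAILS
x = -100: LHS = |-100| = 100; 100 < 3 — FAILS

Answer: No, fails for both x = 100 and x = -100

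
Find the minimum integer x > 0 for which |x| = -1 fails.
Testing positive integers:
x = 1: LHS = |1| = 1; 1 = -1 — FAILS  ← smallest positive counterexample

Answer: x = 1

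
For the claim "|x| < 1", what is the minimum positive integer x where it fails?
Testing positive integers:
x = 1: LHS = |1| = 1; 1 < 1 — FAILS  ← smallest positive counterexample

Answer: x = 1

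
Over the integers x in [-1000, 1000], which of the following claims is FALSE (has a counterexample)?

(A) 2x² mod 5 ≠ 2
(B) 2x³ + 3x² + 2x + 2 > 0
(A) x = 1: LHS = (2·1²) mod 5 = 2 mod 5 = 2; 2 ≠ 2 — FAILS
(B) x = -2: LHS = 2·(-2)³ + 3·(-2)² + 2·(-2) + 2 = -6; -6 > 0 — FAILS

Answer: Both A and B are false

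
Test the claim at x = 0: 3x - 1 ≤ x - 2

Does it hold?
x = 0: LHS = 3·0 - 1 = -1, RHS = 0 - 2 = -2; -1 ≤ -2 — FAILS

The relation fails at x = 0, so x = 0 is a counterexample.

Answer: No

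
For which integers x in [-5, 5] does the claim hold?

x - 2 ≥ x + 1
Over all integers in [-5, 5], LHS − RHS is largest at x = 0, where it equals -3:
x = 0: LHS = 0 - 2 = -2, RHS = 0 + 1 = 1; -2 ≥ 1 — FAILS
At the ends of the range:
x = -5: LHS = (-5) - 2 = -7, RHS = (-5) + 1 = -4; -7 ≥ -4 — FAILS
x = 5: LHS = 5 - 2 = 3, RHS = 5 + 1 = 6; 3 ≥ 6 — FAILS
Hence LHS − RHS is never zero or positive, i.e. LHS < RHS throughout, so the claimed relation (≥) fails for every integer in [-5, 5].

Answer: None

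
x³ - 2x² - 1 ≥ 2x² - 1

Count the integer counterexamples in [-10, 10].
Counterexamples in [-10, 10]: {-10, -9, -8, -7, -6, -5, -4, -3, -2, -1, 1, 2, 3}.

Counting them gives 13 values.

Answer: 13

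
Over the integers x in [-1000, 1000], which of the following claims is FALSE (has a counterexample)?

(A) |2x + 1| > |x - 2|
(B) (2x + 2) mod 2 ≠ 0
(A) x = 0: LHS = |2·0 + 1| = |1| = 1, RHS = |0 - 2| = |-2| = 2; 1 > 2 — FAILS
(B) x = 0: LHS = (2·0 + 2) mod 2 = 2 mod 2 = 0; 0 ≠ 0 — FAILS

Answer: Both A and B are false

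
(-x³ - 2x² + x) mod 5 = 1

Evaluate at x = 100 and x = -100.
x = 100: LHS = (-100³ - 2·100² + 100) mod 5 = (-1019900) mod 5 = 0; 0 = 1 — FAILS
x = -100: LHS = (-(-100)³ - 2·(-100)² + (-100)) mod 5 = 979900 mod 5 = 0; 0 = 1 — FAILS

Answer: No, fails for both x = 100 and x = -100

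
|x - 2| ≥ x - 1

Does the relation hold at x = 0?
x = 0: LHS = |0 - 2| = |-2| = 2, RHS = 0 - 1 = -1; 2 ≥ -1 — holds

The relation is satisfied at x = 0.

Answer: Yes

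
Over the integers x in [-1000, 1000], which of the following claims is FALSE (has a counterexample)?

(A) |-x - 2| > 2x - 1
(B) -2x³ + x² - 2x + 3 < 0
(A) x = 3: LHS = |-3 - 2| = |-5| = 5, RHS = 2·3 - 1 = 5; 5 > 5 — FAILS
(B) x = 0: LHS = -2·0³ + 0² - 2·0 + 3 = 3; 3 < 0 — FAILS

Answer: Both A and B are false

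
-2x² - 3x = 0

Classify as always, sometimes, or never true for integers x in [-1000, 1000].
Holds at x = 0: LHS = -2·0² - 3·0 = 0; 0 = 0 — holds
Fails at x = 1: LHS = -2·1² - 3·1 = -5; -5 = 0 — FAILS
It is satisfied by some integers in the range but not all.

Answer: Sometimes true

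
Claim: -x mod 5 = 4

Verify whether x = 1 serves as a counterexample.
Substitute x = 1 into the relation:
x = 1: LHS = (-1) mod 5 = 4; 4 = 4 — holds

The claim holds here, so x = 1 is not a counterexample. (A counterexample exists elsewhere, e.g. x = 0.)

Answer: No, x = 1 is not a counterexample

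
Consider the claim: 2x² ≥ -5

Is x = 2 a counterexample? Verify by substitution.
Substitute x = 2 into the relation:
x = 2: LHS = 2·2² = 8; 8 ≥ -5 — holds

The relation holds at x = 2, so it is not a counterexample.

Answer: No, x = 2 is not a counterexample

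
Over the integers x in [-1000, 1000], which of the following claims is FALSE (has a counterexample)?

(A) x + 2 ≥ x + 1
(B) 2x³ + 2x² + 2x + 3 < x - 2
(A) Over all integers in [-1000, 1000], LHS − RHS is smallest at x = 0, where it equals 1:
x = 0: LHS = 0 + 2 = 2, RHS = 0 + 1 = 1; 2 ≥ 1 — holds
At the ends of the range:
x = -1000: LHS = (-1000) + 2 = -998, RHS = (-1000) + 1 = -999; -998 ≥ -999 — holds
x = 1000: LHS = 1000 + 2 = 1002, RHS = 1000 + 1 = 1001; 1002 ≥ 1001 — holds
Hence LHS − RHS is never negative, i.e. LHS ≥ RHS throughout, so the relation holds for every integer in [-1000, 1000].

(B) x = 0: LHS = 2·0³ + 2·0² + 2·0 + 3 = 3, RHS = 0 - 2 = -2; 3 < -2 — FAILS

Only (B) has a counterexample.

Answer: B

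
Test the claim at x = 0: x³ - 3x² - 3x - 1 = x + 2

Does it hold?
x = 0: LHS = 0³ - 3·0² - 3·0 - 1 = -1, RHS = 0 + 2 = 2; -1 = 2 — FAILS

The relation fails at x = 0, so x = 0 is a counterexample.

Answer: No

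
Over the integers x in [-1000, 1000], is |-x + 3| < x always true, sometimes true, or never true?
Holds at x = 2: LHS = |-2 + 3| = |1| = 1; 1 < 2 — holds
Fails at x = 0: LHS = |-0 + 3| = |3| = 3; 3 < 0 — FAILS
It is satisfied by some integers in the range but not all.

Answer: Sometimes true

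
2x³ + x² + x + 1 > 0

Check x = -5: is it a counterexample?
Substitute x = -5 into the relation:
x = -5: LHS = 2·(-5)³ + (-5)² + (-5) + 1 = -229; -229 > 0 — FAILS

Since the claim fails at x = -5, this value is a counterexample.

Answer: Yes, x = -5 is a counterexample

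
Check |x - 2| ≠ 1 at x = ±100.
x = 100: LHS = |100 - 2| = |98| = 98; 98 ≠ 1 — holds
x = -100: LHS = |(-100) - 2| = |-102| = 102; 102 ≠ 1 — holds

Answer: Yes, holds for both x = 100 and x = -100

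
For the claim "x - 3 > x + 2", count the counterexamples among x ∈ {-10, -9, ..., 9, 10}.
Counterexamples in [-10, 10]: {-10, -9, -8, -7, -6, -5, -4, -3, -2, -1, 0, 1, 2, 3, 4, 5, 6, 7, 8, 9, 10}.

Counting them gives 21 values.

Answer: 21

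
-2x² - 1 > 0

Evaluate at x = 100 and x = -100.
x = 100: LHS = -2·100² - 1 = -20001; -20001 > 0 — FAILS
x = -100: LHS = -2·(-100)² - 1 = -20001; -20001 > 0 — FAILS

Answer: No, fails for both x = 100 and x = -100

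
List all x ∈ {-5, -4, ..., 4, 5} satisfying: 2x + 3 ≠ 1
Holds for: {-5, -4, -3, -2, 0, 1, 2, 3, 4, 5}
Fails for: {-1}

Answer: {-5, -4, -3, -2, 0, 1, 2, 3, 4, 5}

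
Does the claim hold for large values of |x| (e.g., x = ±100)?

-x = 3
x = 100: -100 = 3 — FAILS
x = -100: LHS = -(-100) = 100; 100 = 3 — FAILS

Answer: No, fails for both x = 100 and x = -100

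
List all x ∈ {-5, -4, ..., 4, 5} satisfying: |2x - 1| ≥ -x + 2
Holds for: {-5, -4, -3, -2, -1, 1, 2, 3, 4, 5}
Fails for: {0}

Answer: {-5, -4, -3, -2, -1, 1, 2, 3, 4, 5}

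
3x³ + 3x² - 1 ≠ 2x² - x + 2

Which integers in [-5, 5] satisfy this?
Track d = LHS − RHS over the integers in [-5, 5]. Equality would need d = 0, but d changes sign only between consecutive integers, jumping over 0:
x = 0: LHS = 3·0³ + 3·0² - 1 = -1, RHS = 2·0² - 0 + 2 = 2; -1 ≠ 2 — holds  (d = -3)
x = 1: LHS = 3·1³ + 3·1² - 1 = 5, RHS = 2·1² - 1 + 2 = 3; 5 ≠ 3 — holds  (d = 2)
Away from these crossings d keeps a constant sign, and checking every integer in [-5, 5] confirms d ≠ 0 throughout. Hence the two sides are never equal, so the relation holds for every integer in [-5, 5].

Answer: All integers in [-5, 5]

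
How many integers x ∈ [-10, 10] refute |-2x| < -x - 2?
Counterexamples in [-10, 10]: {-10, -9, -8, -7, -6, -5, -4, -3, -2, -1, 0, 1, 2, 3, 4, 5, 6, 7, 8, 9, 10}.

Counting them gives 21 values.

Answer: 21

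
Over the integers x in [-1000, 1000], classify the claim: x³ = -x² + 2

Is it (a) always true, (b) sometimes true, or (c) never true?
Holds at x = 1: LHS = 1³ = 1, RHS = -1² + 2 = 1; 1 = 1 — holds
Fails at x = 0: LHS = 0³ = 0, RHS = -0² + 2 = 2; 0 = 2 — FAILS
It is satisfied by some integers in the range but not all.

Answer: Sometimes true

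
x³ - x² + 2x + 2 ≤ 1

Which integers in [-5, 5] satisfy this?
Holds for: {-5, -4, -3, -2, -1}
Fails for: {0, 1, 2, 3, 4, 5}

Answer: {-5, -4, -3, -2, -1}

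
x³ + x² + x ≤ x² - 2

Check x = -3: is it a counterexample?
Substitute x = -3 into the relation:
x = -3: LHS = (-3)³ + (-3)² + (-3) = -21, RHS = (-3)² - 2 = 7; -21 ≤ 7 — holds

The claim holds here, so x = -3 is not a counterexample. (A counterexample exists elsewhere, e.g. x = 0.)

Answer: No, x = -3 is not a counterexample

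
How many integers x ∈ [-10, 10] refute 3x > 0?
Counterexamples in [-10, 10]: {-10, -9, -8, -7, -6, -5, -4, -3, -2, -1, 0}.

Counting them gives 11 values.

Answer: 11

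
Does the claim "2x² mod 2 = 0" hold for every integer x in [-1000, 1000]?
For a polynomial with integer coefficients, its value mod 2 depends only on x mod 2, so it suffices to check one representative of each residue class, x = 0, 1:
x = 0: LHS = (2·0²) mod 2 = 0 mod 2 = 0; 0 = 0 — holds
x = 1: LHS = (2·1²) mod 2 = 2 mod 2 = 0; 0 = 0 — holds
The relation holds in every residue class, so the relation holds for every integer in [-1000, 1000].

No counterexample exists.

Answer: True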